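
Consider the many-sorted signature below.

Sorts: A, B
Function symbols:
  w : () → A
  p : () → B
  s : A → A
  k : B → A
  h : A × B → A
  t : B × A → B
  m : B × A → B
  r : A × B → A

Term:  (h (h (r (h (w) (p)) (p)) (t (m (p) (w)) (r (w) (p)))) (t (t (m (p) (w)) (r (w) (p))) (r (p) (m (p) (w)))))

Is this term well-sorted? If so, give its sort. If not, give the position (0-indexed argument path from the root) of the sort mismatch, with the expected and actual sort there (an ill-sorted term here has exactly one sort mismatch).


        (w) : A
        (p) : B
      (h (w) (p)) : A
      (p) : B
    (r (h (w) (p)) (p)) : A
        (p) : B
        (w) : A
      (m (p) (w)) : B
        (w) : A
        (p) : B
      (r (w) (p)) : A
    (t (m (p) (w)) (r (w) (p))) : B
  (h (r (h (w) (p)) (p)) (t (m (p) (w)) (r (w) (p)))) : A
        (p) : B
        (w) : A
      (m (p) (w)) : B
        (w) : A
        (p) : B
      (r (w) (p)) : A
    (t (m (p) (w)) (r (w) (p))) : B
      (p) : B
        (p) : B
        (w) : A
      (m (p) (w)) : B
    (r (p) (m (p) (w))) : ✗ arg 0 at [1, 1, 0] has sort B, expected A

ill-sorted at position [1, 1, 0]: expected A, got B


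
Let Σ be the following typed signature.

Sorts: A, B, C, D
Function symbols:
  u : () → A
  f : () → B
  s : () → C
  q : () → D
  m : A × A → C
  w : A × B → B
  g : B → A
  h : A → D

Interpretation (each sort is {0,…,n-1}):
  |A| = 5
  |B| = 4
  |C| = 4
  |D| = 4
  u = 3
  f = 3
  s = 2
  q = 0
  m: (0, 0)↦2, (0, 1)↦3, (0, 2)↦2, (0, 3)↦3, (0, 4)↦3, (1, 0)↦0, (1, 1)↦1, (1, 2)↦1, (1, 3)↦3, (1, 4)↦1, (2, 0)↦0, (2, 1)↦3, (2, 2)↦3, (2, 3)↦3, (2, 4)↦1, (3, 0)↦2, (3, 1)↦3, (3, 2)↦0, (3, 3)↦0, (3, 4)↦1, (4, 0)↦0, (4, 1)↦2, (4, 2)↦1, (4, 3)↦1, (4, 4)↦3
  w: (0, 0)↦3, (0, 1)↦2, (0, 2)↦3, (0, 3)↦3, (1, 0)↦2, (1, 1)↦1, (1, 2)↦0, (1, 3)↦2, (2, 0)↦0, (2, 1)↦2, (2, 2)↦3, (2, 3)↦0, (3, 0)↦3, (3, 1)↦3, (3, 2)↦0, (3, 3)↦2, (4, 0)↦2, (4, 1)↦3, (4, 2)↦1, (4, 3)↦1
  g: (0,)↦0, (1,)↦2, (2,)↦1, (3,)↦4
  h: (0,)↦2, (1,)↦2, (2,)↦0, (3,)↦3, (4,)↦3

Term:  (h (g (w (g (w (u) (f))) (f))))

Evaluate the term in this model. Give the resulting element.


value = 2

  u = 3
  f = 3
  (w (u) (f)) = w(3, 3) = 2
  (g (w (u) (f))) = g(2,) = 1
  f = 3
  (w (g (w (u) (f))) (f)) = w(1, 3) = 2
  (g (w (g (w (u) (f))) (f))) = g(2,) = 1
  (h (g (w (g (w (u) (f))) (f)))) = h(1,) = 2


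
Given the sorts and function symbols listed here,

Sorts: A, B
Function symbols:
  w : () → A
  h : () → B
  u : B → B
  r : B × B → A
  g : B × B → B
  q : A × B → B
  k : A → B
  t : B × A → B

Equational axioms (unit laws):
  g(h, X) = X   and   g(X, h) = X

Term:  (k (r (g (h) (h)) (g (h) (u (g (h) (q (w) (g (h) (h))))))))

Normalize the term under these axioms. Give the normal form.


1. (k (r (g (h) (h)) (g (h) (u (g (h) (q (w) (g (h) (h))))))))  →  (k (r (h) (g (h) (u (g (h) (q (w) (g (h) (h))))))))
2. (k (r (h) (g (h) (u (g (h) (q (w) (g (h) (h))))))))  →  (k (r (h) (u (g (h) (q (w) (g (h) (h)))))))
3. (k (r (h) (u (g (h) (q (w) (g (h) (h)))))))  →  (k (r (h) (u (q (w) (g (h) (h))))))
4. (k (r (h) (u (q (w) (g (h) (h))))))  →  (k (r (h) (u (q (w) (h)))))

normal form = (k (r (h) (u (q (w) (h)))))


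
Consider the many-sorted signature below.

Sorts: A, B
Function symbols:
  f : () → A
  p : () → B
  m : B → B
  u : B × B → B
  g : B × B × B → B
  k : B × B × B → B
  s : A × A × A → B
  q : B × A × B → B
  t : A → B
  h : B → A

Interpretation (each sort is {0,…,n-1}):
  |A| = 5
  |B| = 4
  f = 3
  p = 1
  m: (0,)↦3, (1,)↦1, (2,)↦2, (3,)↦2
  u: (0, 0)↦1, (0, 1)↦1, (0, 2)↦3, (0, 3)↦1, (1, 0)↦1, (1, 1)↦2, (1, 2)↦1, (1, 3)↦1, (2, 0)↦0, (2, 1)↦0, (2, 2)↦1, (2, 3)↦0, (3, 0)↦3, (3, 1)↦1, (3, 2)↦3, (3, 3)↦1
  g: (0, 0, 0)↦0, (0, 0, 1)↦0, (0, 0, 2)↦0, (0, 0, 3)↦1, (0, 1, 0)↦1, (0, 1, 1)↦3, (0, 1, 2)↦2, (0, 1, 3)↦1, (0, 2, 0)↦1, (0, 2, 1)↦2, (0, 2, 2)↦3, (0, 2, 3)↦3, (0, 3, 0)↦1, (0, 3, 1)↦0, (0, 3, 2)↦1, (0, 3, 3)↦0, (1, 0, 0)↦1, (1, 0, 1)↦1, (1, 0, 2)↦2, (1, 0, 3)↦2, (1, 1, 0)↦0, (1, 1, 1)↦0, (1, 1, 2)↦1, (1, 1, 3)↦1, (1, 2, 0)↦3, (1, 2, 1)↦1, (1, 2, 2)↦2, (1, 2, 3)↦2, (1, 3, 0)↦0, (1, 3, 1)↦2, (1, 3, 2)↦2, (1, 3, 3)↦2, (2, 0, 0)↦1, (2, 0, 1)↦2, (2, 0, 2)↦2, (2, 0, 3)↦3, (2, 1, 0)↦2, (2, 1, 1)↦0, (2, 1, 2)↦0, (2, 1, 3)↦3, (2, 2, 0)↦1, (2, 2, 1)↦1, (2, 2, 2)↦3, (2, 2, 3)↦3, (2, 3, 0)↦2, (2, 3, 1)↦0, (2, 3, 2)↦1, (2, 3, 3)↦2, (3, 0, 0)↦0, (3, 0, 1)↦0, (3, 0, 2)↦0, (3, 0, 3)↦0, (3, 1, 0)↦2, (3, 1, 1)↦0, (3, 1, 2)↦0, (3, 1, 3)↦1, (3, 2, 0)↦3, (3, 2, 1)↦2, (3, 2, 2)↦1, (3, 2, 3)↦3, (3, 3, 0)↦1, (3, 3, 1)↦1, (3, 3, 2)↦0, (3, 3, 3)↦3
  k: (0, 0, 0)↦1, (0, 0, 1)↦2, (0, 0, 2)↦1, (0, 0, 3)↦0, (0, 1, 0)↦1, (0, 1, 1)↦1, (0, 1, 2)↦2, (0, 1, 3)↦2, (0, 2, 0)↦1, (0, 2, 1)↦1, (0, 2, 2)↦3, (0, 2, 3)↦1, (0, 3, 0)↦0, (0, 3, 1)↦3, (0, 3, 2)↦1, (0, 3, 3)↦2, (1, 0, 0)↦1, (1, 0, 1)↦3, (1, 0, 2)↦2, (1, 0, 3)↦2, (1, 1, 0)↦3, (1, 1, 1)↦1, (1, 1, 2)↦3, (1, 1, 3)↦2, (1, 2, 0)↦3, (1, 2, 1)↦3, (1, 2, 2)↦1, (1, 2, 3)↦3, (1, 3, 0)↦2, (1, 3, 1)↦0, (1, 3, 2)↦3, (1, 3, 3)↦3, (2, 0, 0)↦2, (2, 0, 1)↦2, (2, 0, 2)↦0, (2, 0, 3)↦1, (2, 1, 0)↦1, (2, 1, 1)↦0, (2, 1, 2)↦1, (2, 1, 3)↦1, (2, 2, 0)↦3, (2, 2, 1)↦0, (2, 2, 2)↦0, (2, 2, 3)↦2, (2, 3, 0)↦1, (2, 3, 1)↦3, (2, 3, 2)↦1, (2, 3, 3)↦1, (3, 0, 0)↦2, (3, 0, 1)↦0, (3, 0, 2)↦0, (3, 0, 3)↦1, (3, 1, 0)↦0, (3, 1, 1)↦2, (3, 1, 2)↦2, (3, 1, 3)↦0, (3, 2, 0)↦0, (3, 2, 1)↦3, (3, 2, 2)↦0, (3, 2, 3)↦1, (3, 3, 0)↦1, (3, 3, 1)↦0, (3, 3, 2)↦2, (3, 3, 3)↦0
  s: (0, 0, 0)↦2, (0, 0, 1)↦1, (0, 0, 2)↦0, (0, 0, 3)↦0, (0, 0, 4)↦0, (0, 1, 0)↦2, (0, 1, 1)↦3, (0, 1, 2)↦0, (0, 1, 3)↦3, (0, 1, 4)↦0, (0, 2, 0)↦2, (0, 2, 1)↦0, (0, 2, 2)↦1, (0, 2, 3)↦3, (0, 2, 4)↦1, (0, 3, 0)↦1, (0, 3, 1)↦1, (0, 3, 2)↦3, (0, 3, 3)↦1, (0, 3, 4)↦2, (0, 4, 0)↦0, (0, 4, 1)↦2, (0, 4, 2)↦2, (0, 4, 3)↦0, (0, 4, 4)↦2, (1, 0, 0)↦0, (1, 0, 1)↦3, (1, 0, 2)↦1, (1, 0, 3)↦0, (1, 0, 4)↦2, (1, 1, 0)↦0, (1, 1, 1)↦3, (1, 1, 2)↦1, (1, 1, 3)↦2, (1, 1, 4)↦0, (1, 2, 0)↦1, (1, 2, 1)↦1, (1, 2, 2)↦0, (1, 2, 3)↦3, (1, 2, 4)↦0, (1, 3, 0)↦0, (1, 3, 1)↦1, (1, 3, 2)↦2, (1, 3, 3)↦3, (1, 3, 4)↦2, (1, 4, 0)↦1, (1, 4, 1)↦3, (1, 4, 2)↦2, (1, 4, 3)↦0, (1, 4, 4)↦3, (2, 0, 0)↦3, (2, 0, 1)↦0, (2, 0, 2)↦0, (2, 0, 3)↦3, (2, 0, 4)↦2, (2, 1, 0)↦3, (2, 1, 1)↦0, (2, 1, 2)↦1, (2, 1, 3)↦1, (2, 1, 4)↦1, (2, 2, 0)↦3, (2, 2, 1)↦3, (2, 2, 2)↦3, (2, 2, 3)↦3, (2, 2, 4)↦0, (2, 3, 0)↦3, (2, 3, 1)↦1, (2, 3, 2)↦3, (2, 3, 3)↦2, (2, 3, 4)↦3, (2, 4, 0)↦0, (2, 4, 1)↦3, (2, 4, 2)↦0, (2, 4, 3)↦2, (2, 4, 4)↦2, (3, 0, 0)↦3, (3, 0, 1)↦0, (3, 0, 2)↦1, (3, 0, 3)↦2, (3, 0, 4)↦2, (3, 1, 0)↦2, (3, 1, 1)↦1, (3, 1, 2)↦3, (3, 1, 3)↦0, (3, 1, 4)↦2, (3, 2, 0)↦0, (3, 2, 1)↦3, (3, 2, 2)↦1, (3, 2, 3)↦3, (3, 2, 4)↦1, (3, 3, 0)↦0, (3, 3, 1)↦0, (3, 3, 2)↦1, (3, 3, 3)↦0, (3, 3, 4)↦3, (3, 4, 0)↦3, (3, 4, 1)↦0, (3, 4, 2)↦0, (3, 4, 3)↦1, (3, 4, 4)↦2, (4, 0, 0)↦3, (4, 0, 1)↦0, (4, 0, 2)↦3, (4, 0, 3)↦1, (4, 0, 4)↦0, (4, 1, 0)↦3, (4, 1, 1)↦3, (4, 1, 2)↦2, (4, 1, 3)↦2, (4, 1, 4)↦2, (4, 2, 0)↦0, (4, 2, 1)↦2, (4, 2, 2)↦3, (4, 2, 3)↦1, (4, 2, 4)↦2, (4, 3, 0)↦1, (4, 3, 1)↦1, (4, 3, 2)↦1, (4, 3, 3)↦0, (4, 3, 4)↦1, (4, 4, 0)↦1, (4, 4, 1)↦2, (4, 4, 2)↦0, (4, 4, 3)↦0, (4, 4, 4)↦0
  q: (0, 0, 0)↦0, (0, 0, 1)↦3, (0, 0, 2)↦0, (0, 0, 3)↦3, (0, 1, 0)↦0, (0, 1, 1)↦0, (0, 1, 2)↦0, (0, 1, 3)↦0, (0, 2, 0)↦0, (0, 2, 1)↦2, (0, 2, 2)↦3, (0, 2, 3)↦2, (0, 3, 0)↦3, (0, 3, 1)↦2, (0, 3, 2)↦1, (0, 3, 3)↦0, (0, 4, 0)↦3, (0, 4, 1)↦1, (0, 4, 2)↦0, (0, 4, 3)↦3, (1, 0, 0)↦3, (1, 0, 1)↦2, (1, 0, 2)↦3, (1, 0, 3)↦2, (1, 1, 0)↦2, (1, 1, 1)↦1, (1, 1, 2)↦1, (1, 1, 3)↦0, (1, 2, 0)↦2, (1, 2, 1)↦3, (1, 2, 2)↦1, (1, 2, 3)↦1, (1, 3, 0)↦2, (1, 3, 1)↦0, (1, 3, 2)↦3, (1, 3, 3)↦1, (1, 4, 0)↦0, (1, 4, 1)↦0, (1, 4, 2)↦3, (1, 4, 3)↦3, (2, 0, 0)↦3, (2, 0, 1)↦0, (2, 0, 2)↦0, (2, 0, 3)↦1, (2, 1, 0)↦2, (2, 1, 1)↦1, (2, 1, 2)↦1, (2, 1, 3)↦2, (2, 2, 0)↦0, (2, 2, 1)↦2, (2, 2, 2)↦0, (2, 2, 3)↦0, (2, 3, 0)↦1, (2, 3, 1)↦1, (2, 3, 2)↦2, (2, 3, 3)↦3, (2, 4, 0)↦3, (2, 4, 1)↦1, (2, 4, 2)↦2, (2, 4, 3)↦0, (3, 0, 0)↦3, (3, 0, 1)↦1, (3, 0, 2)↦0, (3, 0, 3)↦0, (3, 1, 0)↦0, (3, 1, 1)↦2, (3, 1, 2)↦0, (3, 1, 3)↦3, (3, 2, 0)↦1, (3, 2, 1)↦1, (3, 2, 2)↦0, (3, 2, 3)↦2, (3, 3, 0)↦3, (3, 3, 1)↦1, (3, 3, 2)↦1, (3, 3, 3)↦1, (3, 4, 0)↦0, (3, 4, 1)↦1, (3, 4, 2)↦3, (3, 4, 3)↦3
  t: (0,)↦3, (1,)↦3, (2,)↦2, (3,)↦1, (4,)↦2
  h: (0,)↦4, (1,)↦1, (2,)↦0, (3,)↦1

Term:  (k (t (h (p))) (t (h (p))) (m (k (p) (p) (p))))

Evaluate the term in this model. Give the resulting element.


  p = 1
  (h (p)) = h(1,) = 1
  (t (h (p))) = t(1,) = 3
  p = 1
  (h (p)) = h(1,) = 1
  (t (h (p))) = t(1,) = 3
  p = 1
  p = 1
  p = 1
  (k (p) (p) (p)) = k(1, 1, 1) = 1
  (m (k (p) (p) (p))) = m(1,) = 1
  (k (t (h (p))) (t (h (p))) (m (k (p) (p) (p)))) = k(3, 3, 1) = 0

value = 0


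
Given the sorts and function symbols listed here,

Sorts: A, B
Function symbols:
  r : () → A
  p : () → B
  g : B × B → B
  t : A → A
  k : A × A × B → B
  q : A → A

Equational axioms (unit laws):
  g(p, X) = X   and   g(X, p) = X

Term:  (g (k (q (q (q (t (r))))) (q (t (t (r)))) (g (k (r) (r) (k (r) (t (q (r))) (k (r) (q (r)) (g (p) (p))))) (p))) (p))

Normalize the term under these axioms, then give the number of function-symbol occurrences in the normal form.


1. (g (k (q (q (q (t (r))))) (q (t (t (r)))) (g (k (r) (r) (k (r) (t (q (r))) (k (r) (q (r)) (g (p) (p))))) (p))) (p))  →  (k (q (q (q (t (r))))) (q (t (t (r)))) (g (k (r) (r) (k (r) (t (q (r))) (k (r) (q (r)) (g (p) (p))))) (p)))
2. (k (q (q (q (t (r))))) (q (t (t (r)))) (g (k (r) (r) (k (r) (t (q (r))) (k (r) (q (r)) (g (p) (p))))) (p)))  →  (k (q (q (q (t (r))))) (q (t (t (r)))) (k (r) (r) (k (r) (t (q (r))) (k (r) (q (r)) (g (p) (p))))))
3. (k (q (q (q (t (r))))) (q (t (t (r)))) (k (r) (r) (k (r) (t (q (r))) (k (r) (q (r)) (g (p) (p))))))  →  (k (q (q (q (t (r))))) (q (t (t (r)))) (k (r) (r) (k (r) (t (q (r))) (k (r) (q (r)) (p)))))
normal form: (k (q (q (q (t (r))))) (q (t (t (r)))) (k (r) (r) (k (r) (t (q (r))) (k (r) (q (r)) (p)))))

size = 23


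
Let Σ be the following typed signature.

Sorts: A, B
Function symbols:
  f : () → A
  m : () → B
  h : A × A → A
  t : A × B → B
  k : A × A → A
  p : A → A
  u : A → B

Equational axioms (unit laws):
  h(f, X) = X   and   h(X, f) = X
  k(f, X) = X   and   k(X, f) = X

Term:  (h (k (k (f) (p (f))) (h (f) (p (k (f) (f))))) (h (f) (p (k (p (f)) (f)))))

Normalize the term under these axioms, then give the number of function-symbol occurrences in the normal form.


size = 9

1. (h (k (k (f) (p (f))) (h (f) (p (k (f) (f))))) (h (f) (p (k (p (f)) (f)))))  →  (h (k (p (f)) (h (f) (p (k (f) (f))))) (h (f) (p (k (p (f)) (f)))))
2. (h (k (p (f)) (h (f) (p (k (f) (f))))) (h (f) (p (k (p (f)) (f)))))  →  (h (k (p (f)) (p (k (f) (f)))) (h (f) (p (k (p (f)) (f)))))
3. (h (k (p (f)) (p (k (f) (f)))) (h (f) (p (k (p (f)) (f)))))  →  (h (k (p (f)) (p (f))) (h (f) (p (k (p (f)) (f)))))
4. (h (k (p (f)) (p (f))) (h (f) (p (k (p (f)) (f)))))  →  (h (k (p (f)) (p (f))) (p (k (p (f)) (f))))
5. (h (k (p (f)) (p (f))) (p (k (p (f)) (f))))  →  (h (k (p (f)) (p (f))) (p (p (f))))
normal form: (h (k (p (f)) (p (f))) (p (p (f))))


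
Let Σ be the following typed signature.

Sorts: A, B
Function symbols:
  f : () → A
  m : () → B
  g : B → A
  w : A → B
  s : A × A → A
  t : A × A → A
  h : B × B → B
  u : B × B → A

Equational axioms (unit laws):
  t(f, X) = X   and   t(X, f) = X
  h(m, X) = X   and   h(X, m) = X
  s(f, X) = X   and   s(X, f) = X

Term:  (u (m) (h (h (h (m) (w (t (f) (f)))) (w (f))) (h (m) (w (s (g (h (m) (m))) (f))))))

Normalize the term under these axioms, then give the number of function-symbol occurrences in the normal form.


1. (u (m) (h (h (h (m) (w (t (f) (f)))) (w (f))) (h (m) (w (s (g (h (m) (m))) (f))))))  →  (u (m) (h (h (w (t (f) (f))) (w (f))) (h (m) (w (s (g (h (m) (m))) (f))))))
2. (u (m) (h (h (w (t (f) (f))) (w (f))) (h (m) (w (s (g (h (m) (m))) (f))))))  →  (u (m) (h (h (w (f)) (w (f))) (h (m) (w (s (g (h (m) (m))) (f))))))
3. (u (m) (h (h (w (f)) (w (f))) (h (m) (w (s (g (h (m) (m))) (f))))))  →  (u (m) (h (h (w (f)) (w (f))) (w (s (g (h (m) (m))) (f)))))
4. (u (m) (h (h (w (f)) (w (f))) (w (s (g (h (m) (m))) (f)))))  →  (u (m) (h (h (w (f)) (w (f))) (w (g (h (m) (m))))))
5. (u (m) (h (h (w (f)) (w (f))) (w (g (h (m) (m))))))  →  (u (m) (h (h (w (f)) (w (f))) (w (g (m)))))
normal form: (u (m) (h (h (w (f)) (w (f))) (w (g (m)))))

size = 11


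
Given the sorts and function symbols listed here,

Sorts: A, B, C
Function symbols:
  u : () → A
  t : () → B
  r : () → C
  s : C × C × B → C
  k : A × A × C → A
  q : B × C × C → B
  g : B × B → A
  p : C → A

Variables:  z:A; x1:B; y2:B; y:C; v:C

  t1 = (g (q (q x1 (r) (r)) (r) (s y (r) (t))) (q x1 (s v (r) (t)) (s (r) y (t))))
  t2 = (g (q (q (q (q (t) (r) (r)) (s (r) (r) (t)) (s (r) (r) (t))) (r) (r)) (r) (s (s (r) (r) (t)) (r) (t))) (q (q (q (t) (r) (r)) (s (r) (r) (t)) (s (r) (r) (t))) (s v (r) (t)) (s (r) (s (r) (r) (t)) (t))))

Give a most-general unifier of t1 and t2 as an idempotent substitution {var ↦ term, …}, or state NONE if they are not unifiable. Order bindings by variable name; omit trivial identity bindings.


{x1 ↦ (q (q (t) (r) (r)) (s (r) (r) (t)) (s (r) (r) (t))), y ↦ (s (r) (r) (t))}


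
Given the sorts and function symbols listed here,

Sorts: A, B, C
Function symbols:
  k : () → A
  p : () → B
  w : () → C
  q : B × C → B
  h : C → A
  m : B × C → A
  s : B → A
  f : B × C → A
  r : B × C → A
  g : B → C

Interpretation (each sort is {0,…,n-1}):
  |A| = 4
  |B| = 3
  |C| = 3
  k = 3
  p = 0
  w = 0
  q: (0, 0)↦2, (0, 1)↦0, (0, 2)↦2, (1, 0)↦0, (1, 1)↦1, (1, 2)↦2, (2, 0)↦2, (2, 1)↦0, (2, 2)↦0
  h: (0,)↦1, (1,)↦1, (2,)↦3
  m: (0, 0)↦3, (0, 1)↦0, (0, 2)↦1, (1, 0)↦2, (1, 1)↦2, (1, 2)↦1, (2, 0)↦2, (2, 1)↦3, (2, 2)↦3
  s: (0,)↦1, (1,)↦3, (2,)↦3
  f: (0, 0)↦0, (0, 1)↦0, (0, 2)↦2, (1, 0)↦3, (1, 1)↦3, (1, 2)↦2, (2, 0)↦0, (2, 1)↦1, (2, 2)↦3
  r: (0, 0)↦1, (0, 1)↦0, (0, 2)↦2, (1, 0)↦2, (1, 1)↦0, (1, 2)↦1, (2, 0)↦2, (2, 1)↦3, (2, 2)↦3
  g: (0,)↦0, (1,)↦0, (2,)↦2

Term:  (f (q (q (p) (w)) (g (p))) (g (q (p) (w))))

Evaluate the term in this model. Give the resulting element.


  p = 0
  w = 0
  (q (p) (w)) = q(0, 0) = 2
  p = 0
  (g (p)) = g(0,) = 0
  (q (q (p) (w)) (g (p))) = q(2, 0) = 2
  p = 0
  w = 0
  (q (p) (w)) = q(0, 0) = 2
  (g (q (p) (w))) = g(2,) = 2
  (f (q (q (p) (w)) (g (p))) (g (q (p) (w)))) = f(2, 2) = 3

value = 3


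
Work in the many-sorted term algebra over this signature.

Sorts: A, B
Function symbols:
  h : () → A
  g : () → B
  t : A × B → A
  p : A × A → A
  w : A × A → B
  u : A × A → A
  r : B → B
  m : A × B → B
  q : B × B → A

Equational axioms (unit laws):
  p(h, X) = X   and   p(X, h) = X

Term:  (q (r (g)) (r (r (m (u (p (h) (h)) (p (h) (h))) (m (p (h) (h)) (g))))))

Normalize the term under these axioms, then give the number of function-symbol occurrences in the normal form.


1. (q (r (g)) (r (r (m (u (p (h) (h)) (p (h) (h))) (m (p (h) (h)) (g))))))  →  (q (r (g)) (r (r (m (u (h) (p (h) (h))) (m (p (h) (h)) (g))))))
2. (q (r (g)) (r (r (m (u (h) (p (h) (h))) (m (p (h) (h)) (g))))))  →  (q (r (g)) (r (r (m (u (h) (h)) (m (p (h) (h)) (g))))))
3. (q (r (g)) (r (r (m (u (h) (h)) (m (p (h) (h)) (g))))))  →  (q (r (g)) (r (r (m (u (h) (h)) (m (h) (g))))))
normal form: (q (r (g)) (r (r (m (u (h) (h)) (m (h) (g))))))

size = 12


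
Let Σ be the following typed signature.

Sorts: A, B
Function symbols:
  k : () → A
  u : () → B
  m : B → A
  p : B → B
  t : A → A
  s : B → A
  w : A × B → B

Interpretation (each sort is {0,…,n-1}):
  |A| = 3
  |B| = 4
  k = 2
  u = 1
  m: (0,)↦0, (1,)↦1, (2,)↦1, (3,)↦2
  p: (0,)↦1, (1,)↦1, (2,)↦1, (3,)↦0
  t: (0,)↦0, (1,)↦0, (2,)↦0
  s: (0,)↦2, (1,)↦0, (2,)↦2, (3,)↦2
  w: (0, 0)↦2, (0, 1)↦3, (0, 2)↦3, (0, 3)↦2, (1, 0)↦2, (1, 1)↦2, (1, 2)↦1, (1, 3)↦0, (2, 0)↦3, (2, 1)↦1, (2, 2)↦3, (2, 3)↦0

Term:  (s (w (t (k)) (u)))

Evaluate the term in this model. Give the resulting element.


  k = 2
  (t (k)) = t(2,) = 0
  u = 1
  (w (t (k)) (u)) = w(0, 1) = 3
  (s (w (t (k)) (u))) = s(3,) = 2

value = 2


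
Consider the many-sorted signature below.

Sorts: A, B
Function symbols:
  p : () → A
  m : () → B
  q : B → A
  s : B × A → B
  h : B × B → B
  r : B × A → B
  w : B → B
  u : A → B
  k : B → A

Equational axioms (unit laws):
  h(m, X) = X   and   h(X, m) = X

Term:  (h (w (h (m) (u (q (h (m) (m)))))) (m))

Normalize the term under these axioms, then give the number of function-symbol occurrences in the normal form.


size = 4

1. (h (w (h (m) (u (q (h (m) (m)))))) (m))  →  (w (h (m) (u (q (h (m) (m))))))
2. (w (h (m) (u (q (h (m) (m))))))  →  (w (u (q (h (m) (m)))))
3. (w (u (q (h (m) (m)))))  →  (w (u (q (m))))
normal form: (w (u (q (m))))


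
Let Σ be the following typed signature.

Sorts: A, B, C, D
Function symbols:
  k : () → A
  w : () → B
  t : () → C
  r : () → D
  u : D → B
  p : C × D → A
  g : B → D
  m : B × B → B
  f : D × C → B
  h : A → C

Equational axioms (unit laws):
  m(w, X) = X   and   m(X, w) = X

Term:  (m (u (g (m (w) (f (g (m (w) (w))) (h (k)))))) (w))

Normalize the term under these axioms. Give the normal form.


1. (m (u (g (m (w) (f (g (m (w) (w))) (h (k)))))) (w))  →  (u (g (m (w) (f (g (m (w) (w))) (h (k))))))
2. (u (g (m (w) (f (g (m (w) (w))) (h (k))))))  →  (u (g (f (g (m (w) (w))) (h (k)))))
3. (u (g (f (g (m (w) (w))) (h (k)))))  →  (u (g (f (g (w)) (h (k)))))

normal form = (u (g (f (g (w)) (h (k)))))


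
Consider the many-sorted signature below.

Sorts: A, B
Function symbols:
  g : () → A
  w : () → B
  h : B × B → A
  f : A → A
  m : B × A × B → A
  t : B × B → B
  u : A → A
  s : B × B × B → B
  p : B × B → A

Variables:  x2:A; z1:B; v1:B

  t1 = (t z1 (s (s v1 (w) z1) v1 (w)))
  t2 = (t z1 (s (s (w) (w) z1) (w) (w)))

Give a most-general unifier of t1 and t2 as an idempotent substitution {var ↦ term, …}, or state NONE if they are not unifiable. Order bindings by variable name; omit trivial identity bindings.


{v1 ↦ (w)}


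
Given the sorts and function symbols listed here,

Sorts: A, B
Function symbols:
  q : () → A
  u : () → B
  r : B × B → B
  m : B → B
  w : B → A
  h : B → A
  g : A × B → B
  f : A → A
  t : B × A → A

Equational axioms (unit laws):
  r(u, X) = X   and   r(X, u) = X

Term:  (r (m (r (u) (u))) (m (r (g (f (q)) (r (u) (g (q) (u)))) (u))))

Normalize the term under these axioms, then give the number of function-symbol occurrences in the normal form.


1. (r (m (r (u) (u))) (m (r (g (f (q)) (r (u) (g (q) (u)))) (u))))  →  (r (m (u)) (m (r (g (f (q)) (r (u) (g (q) (u)))) (u))))
2. (r (m (u)) (m (r (g (f (q)) (r (u) (g (q) (u)))) (u))))  →  (r (m (u)) (m (g (f (q)) (r (u) (g (q) (u))))))
3. (r (m (u)) (m (g (f (q)) (r (u) (g (q) (u))))))  →  (r (m (u)) (m (g (f (q)) (g (q) (u)))))
normal form: (r (m (u)) (m (g (f (q)) (g (q) (u)))))

size = 10


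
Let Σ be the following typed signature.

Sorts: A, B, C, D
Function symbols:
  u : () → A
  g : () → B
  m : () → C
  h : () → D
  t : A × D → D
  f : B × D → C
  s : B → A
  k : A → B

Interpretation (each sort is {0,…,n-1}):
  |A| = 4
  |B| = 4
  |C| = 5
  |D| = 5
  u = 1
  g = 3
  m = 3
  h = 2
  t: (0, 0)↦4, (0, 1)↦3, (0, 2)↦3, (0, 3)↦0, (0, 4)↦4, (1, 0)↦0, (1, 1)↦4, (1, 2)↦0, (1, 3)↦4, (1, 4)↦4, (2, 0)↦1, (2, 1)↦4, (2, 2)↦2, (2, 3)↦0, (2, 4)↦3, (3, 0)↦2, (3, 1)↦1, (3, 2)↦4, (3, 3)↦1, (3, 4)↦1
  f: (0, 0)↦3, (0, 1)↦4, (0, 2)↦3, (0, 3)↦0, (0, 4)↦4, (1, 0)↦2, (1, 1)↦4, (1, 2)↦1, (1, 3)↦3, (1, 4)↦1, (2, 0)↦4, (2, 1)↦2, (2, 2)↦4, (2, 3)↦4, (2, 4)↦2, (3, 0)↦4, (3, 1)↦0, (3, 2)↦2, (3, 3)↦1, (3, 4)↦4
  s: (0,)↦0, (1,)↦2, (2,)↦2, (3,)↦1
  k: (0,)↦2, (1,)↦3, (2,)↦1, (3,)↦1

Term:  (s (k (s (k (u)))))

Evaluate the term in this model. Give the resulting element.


value = 1

  u = 1
  (k (u)) = k(1,) = 3
  (s (k (u))) = s(3,) = 1
  (k (s (k (u)))) = k(1,) = 3
  (s (k (s (k (u))))) = s(3,) = 1


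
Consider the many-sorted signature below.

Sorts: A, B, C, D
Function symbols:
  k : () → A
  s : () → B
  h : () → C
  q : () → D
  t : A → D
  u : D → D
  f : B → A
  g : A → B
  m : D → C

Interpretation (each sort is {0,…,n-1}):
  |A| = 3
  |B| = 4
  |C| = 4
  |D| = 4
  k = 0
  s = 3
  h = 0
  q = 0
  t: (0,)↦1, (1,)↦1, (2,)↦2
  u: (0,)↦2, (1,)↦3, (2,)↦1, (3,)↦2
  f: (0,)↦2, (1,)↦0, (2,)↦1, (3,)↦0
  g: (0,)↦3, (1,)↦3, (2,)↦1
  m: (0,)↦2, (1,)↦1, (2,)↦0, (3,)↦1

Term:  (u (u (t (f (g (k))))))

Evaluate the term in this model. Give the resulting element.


value = 2

  k = 0
  (g (k)) = g(0,) = 3
  (f (g (k))) = f(3,) = 0
  (t (f (g (k)))) = t(0,) = 1
  (u (t (f (g (k))))) = u(1,) = 3
  (u (u (t (f (g (k)))))) = u(3,) = 2


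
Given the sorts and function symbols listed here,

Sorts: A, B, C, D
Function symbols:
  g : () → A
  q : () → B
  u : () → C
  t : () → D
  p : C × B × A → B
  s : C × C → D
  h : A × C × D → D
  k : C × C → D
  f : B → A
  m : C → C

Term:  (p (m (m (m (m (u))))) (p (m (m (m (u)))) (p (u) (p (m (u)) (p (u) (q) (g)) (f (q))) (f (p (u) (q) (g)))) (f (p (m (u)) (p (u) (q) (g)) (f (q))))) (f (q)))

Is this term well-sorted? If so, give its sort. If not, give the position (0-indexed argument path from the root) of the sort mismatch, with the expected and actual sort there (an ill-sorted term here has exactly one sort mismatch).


          (u) : C
        (m (u)) : C
      (m (m (u))) : C
    (m (m (m (u)))) : C
  (m (m (m (m (u))))) : C
          (u) : C
        (m (u)) : C
      (m (m (u))) : C
    (m (m (m (u)))) : C
      (u) : C
          (u) : C
        (m (u)) : C
          (u) : C
          (q) : B
          (g) : A
        (p (u) (q) (g)) : B
          (q) : B
        (f (q)) : A
      (p (m (u)) (p (u) (q) (g)) (f (q))) : B
          (u) : C
          (q) : B
          (g) : A
        (p (u) (q) (g)) : B
      (f (p (u) (q) (g))) : A
    (p (u) (p (m (u)) (p (u) (q) (g)) (f (q))) (f (p (u) (q) (g)))) : B
          (u) : C
        (m (u)) : C
          (u) : C
          (q) : B
          (g) : A
        (p (u) (q) (g)) : B
          (q) : B
        (f (q)) : A
      (p (m (u)) (p (u) (q) (g)) (f (q))) : B
    (f (p (m (u)) (p (u) (q) (g)) (f (q)))) : A
  (p (m (m (m (u)))) (p (u) (p (m (u)) (p (u) (q) (g)) (f (q))) (f (p (u) (q) (g)))) (f (p (m (u)) (p (u) (q) (g)) (f (q))))) : B
    (q) : B
  (f (q)) : A
(p (m (m (m (m (u))))) (p (m (m (m (u)))) (p (u) (p (m (u)) (p (u) (q) (g)) (f (q))) (f (p (u) (q) (g)))) (f (p (m (u)) (p (u) (q) (g)) (f (q))))) (f (q))) : B

well-sorted; sort = B


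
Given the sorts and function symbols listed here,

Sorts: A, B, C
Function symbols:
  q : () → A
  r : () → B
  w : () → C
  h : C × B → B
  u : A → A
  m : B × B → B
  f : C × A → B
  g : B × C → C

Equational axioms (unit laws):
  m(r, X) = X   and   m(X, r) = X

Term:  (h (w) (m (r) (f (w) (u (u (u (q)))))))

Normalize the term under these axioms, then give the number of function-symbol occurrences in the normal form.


size = 8

1. (h (w) (m (r) (f (w) (u (u (u (q)))))))  →  (h (w) (f (w) (u (u (u (q))))))
normal form: (h (w) (f (w) (u (u (u (q))))))


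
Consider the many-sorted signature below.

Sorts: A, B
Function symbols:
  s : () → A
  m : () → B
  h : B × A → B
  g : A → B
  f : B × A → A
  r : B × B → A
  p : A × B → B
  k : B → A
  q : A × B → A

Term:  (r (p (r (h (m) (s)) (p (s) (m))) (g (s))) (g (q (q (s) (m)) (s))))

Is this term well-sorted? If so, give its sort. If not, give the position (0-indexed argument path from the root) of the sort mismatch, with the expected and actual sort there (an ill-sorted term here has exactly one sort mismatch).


ill-sorted at position [1, 0, 1]: expected B, got A

        (m) : B
        (s) : A
      (h (m) (s)) : B
        (s) : A
        (m) : B
      (p (s) (m)) : B
    (r (h (m) (s)) (p (s) (m))) : A
      (s) : A
    (g (s)) : B
  (p (r (h (m) (s)) (p (s) (m))) (g (s))) : B
        (s) : A
        (m) : B
      (q (s) (m)) : A
      (s) : A
    (q (q (s) (m)) (s)) : ✗ arg 1 at [1, 0, 1] has sort A, expected B


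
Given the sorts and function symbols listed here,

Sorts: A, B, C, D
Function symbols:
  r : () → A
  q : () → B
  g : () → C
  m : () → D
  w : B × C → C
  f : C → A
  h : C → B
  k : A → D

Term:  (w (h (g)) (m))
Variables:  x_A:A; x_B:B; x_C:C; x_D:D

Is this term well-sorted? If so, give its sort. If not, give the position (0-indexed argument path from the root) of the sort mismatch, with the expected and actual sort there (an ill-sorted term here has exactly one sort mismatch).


    (g) : C
  (h (g)) : B
  (m) : D
(w (h (g)) (m)) : ✗ arg 1 at [1] has sort D, expected C

ill-sorted at position [1]: expected C, got D


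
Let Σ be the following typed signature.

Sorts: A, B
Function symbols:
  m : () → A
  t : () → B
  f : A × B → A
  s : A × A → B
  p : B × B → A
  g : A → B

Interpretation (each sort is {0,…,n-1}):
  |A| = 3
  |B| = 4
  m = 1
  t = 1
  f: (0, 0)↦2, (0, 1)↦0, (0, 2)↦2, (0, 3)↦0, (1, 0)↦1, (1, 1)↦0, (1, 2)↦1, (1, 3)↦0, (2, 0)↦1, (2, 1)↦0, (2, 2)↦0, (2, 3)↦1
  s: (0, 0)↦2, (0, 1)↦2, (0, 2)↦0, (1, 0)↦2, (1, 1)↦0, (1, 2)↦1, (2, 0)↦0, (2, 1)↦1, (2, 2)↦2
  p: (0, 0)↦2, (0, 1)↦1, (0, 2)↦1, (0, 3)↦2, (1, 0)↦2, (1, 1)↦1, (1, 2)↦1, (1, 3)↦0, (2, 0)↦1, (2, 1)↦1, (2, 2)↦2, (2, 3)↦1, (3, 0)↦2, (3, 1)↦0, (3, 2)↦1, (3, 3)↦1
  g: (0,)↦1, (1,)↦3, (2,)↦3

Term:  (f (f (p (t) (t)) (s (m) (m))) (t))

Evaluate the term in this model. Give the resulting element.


value = 0

  t = 1
  t = 1
  (p (t) (t)) = p(1, 1) = 1
  m = 1
  m = 1
  (s (m) (m)) = s(1, 1) = 0
  (f (p (t) (t)) (s (m) (m))) = f(1, 0) = 1
  t = 1
  (f (f (p (t) (t)) (s (m) (m))) (t)) = f(1, 1) = 0


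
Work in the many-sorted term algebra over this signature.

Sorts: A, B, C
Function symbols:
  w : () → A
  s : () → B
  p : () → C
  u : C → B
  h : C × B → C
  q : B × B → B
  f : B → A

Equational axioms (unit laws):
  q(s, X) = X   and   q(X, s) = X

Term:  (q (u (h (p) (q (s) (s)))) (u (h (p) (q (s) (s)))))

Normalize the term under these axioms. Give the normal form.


1. (q (u (h (p) (q (s) (s)))) (u (h (p) (q (s) (s)))))  →  (q (u (h (p) (s))) (u (h (p) (q (s) (s)))))
2. (q (u (h (p) (s))) (u (h (p) (q (s) (s)))))  →  (q (u (h (p) (s))) (u (h (p) (s))))

normal form = (q (u (h (p) (s))) (u (h (p) (s))))


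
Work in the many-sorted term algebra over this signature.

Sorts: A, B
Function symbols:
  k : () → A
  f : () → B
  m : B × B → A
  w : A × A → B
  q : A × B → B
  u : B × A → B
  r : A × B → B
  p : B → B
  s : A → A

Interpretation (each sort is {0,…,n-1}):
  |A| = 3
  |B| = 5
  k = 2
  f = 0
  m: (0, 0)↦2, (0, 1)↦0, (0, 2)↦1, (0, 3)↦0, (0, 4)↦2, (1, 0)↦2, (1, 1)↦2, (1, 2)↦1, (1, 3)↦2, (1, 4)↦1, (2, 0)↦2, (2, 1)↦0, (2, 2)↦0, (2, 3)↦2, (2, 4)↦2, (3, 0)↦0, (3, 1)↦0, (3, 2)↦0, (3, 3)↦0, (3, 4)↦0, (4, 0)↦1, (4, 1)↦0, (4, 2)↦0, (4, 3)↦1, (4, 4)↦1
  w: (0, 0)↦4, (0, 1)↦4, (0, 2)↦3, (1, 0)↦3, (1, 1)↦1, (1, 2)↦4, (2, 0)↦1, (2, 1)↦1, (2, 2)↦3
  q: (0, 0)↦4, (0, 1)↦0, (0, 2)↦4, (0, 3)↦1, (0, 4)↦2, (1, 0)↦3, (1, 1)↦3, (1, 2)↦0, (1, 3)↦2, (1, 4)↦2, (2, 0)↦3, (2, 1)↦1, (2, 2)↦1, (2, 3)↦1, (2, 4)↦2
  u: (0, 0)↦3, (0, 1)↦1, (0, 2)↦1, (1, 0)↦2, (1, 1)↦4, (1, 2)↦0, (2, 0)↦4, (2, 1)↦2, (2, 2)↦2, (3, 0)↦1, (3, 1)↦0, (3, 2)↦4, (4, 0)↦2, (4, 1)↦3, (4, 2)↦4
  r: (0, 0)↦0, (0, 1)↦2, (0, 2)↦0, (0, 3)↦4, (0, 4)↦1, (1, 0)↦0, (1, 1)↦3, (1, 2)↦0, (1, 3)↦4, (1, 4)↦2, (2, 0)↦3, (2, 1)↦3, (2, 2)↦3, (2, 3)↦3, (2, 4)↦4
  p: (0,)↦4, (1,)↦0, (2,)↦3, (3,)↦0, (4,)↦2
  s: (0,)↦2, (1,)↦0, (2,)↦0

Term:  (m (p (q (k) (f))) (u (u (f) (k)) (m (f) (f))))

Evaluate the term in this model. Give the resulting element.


  k = 2
  f = 0
  (q (k) (f)) = q(2, 0) = 3
  (p (q (k) (f))) = p(3,) = 0
  f = 0
  k = 2
  (u (f) (k)) = u(0, 2) = 1
  f = 0
  f = 0
  (m (f) (f)) = m(0, 0) = 2
  (u (u (f) (k)) (m (f) (f))) = u(1, 2) = 0
  (m (p (q (k) (f))) (u (u (f) (k)) (m (f) (f)))) = m(0, 0) = 2

value = 2


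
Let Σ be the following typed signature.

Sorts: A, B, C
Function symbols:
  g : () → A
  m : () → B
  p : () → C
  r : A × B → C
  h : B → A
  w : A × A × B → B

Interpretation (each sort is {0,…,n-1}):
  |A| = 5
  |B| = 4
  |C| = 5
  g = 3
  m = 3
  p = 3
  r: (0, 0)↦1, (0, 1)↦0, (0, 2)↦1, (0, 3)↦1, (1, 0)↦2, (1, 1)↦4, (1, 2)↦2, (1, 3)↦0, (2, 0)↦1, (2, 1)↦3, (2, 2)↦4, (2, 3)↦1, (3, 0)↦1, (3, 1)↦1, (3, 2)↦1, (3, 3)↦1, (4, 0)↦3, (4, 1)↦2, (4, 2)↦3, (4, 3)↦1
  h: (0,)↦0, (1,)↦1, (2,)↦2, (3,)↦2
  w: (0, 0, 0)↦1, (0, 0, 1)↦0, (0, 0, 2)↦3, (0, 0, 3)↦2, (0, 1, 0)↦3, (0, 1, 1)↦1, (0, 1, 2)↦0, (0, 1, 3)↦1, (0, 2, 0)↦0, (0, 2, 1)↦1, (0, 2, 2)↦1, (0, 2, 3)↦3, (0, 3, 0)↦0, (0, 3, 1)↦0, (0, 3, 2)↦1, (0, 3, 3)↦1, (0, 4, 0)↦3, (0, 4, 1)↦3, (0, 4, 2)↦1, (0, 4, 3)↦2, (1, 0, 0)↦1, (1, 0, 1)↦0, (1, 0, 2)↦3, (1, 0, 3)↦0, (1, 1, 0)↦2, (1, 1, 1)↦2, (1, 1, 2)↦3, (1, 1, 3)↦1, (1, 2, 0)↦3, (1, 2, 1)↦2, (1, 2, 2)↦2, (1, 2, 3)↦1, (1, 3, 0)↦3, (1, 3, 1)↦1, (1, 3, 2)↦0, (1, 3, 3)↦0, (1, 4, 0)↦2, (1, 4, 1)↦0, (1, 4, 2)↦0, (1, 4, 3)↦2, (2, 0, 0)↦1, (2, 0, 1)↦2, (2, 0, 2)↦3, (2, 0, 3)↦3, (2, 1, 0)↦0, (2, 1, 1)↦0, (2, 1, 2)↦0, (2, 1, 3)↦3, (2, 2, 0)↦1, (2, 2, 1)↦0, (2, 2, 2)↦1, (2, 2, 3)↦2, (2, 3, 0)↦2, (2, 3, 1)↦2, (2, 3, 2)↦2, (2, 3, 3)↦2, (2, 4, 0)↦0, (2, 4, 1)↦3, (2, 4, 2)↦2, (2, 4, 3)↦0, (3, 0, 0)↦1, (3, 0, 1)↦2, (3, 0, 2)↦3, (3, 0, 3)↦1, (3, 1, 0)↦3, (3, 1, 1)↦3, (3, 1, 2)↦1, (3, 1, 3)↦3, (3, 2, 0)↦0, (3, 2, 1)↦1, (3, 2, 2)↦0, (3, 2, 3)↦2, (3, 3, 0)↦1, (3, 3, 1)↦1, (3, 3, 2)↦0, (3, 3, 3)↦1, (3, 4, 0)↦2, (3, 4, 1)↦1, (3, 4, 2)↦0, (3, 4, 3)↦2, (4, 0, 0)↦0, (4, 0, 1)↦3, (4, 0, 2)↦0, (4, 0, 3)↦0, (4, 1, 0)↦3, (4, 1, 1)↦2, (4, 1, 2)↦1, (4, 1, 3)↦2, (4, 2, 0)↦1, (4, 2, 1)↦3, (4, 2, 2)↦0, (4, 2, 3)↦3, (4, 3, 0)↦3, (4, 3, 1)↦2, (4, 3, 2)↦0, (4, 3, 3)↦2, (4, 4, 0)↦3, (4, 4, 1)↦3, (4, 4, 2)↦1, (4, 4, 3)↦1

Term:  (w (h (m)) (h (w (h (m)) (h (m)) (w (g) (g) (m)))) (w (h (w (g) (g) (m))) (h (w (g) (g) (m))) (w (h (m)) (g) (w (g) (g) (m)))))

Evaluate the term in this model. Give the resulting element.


  m = 3
  (h (m)) = h(3,) = 2
  m = 3
  (h (m)) = h(3,) = 2
  m = 3
  (h (m)) = h(3,) = 2
  g = 3
  g = 3
  m = 3
  (w (g) (g) (m)) = w(3, 3, 3) = 1
  (w (h (m)) (h (m)) (w (g) (g) (m))) = w(2, 2, 1) = 0
  (h (w (h (m)) (h (m)) (w (g) (g) (m)))) = h(0,) = 0
  g = 3
  g = 3
  m = 3
  (w (g) (g) (m)) = w(3, 3, 3) = 1
  (h (w (g) (g) (m))) = h(1,) = 1
  g = 3
  g = 3
  m = 3
  (w (g) (g) (m)) = w(3, 3, 3) = 1
  (h (w (g) (g) (m))) = h(1,) = 1
  m = 3
  (h (m)) = h(3,) = 2
  g = 3
  g = 3
  g = 3
  m = 3
  (w (g) (g) (m)) = w(3, 3, 3) = 1
  (w (h (m)) (g) (w (g) (g) (m))) = w(2, 3, 1) = 2
  (w (h (w (g) (g) (m))) (h (w (g) (g) (m))) (w (h (m)) (g) (w (g) (g) (m)))) = w(1, 1, 2) = 3
  (w (h (m)) (h (w (h (m)) (h (m)) (w (g) (g) (m)))) (w (h (w (g) (g) (m))) (h (w (g) (g) (m))) (w (h (m)) (g) (w (g) (g) (m))))) = w(2, 0, 3) = 3

value = 3


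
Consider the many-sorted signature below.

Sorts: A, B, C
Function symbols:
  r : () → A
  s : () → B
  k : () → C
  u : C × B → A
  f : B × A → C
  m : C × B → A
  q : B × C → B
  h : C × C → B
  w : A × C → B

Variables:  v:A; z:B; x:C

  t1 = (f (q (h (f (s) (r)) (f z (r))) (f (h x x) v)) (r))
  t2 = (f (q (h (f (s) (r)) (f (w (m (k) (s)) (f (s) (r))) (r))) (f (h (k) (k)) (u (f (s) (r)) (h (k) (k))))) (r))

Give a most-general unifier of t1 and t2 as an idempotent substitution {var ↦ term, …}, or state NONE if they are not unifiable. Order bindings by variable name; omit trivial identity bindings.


{v ↦ (u (f (s) (r)) (h (k) (k))), x ↦ (k), z ↦ (w (m (k) (s)) (f (s) (r)))}


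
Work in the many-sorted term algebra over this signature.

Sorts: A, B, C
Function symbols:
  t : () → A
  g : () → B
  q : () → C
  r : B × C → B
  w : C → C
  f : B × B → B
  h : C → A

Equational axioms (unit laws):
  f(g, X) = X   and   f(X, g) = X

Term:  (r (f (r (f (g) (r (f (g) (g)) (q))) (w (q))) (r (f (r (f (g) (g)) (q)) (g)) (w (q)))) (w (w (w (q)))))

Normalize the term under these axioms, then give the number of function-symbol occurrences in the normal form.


1. (r (f (r (f (g) (r (f (g) (g)) (q))) (w (q))) (r (f (r (f (g) (g)) (q)) (g)) (w (q)))) (w (w (w (q)))))  →  (r (f (r (r (f (g) (g)) (q)) (w (q))) (r (f (r (f (g) (g)) (q)) (g)) (w (q)))) (w (w (w (q)))))
2. (r (f (r (r (f (g) (g)) (q)) (w (q))) (r (f (r (f (g) (g)) (q)) (g)) (w (q)))) (w (w (w (q)))))  →  (r (f (r (r (g) (q)) (w (q))) (r (f (r (f (g) (g)) (q)) (g)) (w (q)))) (w (w (w (q)))))
3. (r (f (r (r (g) (q)) (w (q))) (r (f (r (f (g) (g)) (q)) (g)) (w (q)))) (w (w (w (q)))))  →  (r (f (r (r (g) (q)) (w (q))) (r (r (f (g) (g)) (q)) (w (q)))) (w (w (w (q)))))
4. (r (f (r (r (g) (q)) (w (q))) (r (r (f (g) (g)) (q)) (w (q)))) (w (w (w (q)))))  →  (r (f (r (r (g) (q)) (w (q))) (r (r (g) (q)) (w (q)))) (w (w (w (q)))))
normal form: (r (f (r (r (g) (q)) (w (q))) (r (r (g) (q)) (w (q)))) (w (w (w (q)))))

size = 18


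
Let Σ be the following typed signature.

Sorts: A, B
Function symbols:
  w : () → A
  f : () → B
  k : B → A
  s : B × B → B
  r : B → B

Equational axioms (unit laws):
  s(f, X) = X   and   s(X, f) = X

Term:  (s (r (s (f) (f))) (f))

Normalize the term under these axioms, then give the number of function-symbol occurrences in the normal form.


size = 2

1. (s (r (s (f) (f))) (f))  →  (r (s (f) (f)))
2. (r (s (f) (f)))  →  (r (f))
normal form: (r (f))


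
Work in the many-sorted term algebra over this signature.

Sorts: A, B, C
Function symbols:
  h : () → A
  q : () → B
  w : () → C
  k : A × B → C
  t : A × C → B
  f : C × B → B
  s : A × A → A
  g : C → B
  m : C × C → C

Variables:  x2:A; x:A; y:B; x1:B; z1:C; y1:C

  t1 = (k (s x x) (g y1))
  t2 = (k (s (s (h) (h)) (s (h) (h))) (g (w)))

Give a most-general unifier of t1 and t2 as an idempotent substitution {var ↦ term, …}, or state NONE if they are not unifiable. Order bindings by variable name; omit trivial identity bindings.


{x ↦ (s (h) (h)), y1 ↦ (w)}


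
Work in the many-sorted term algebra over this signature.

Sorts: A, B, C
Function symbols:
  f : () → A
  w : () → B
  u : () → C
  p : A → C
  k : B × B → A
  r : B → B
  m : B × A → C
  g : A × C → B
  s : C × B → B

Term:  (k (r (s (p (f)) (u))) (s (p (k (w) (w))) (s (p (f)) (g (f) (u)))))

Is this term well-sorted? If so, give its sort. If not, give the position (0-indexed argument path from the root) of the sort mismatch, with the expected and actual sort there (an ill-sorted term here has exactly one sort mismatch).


ill-sorted at position [0, 0, 1]: expected B, got C

        (f) : A
      (p (f)) : C
      (u) : C
    (s (p (f)) (u)) : ✗ arg 1 at [0, 0, 1] has sort C, expected B
        (w) : B
        (w) : B
      (k (w) (w)) : A
    (p (k (w) (w))) : C
        (f) : A
      (p (f)) : C
        (f) : A
        (u) : C
      (g (f) (u)) : B
    (s (p (f)) (g (f) (u))) : B
  (s (p (k (w) (w))) (s (p (f)) (g (f) (u)))) : B


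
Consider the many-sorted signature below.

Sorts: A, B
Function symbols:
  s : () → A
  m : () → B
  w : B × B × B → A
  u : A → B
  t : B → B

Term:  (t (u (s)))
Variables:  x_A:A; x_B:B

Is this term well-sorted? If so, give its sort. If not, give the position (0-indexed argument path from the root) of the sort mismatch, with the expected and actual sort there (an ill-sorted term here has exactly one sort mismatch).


well-sorted; sort = B

    (s) : A
  (u (s)) : B
(t (u (s))) : B


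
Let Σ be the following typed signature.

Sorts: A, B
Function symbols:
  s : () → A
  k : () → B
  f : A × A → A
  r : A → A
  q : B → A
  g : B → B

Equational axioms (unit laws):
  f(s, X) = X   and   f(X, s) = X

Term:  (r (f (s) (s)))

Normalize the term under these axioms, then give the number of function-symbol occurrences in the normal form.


size = 2

1. (r (f (s) (s)))  →  (r (s))
normal form: (r (s))


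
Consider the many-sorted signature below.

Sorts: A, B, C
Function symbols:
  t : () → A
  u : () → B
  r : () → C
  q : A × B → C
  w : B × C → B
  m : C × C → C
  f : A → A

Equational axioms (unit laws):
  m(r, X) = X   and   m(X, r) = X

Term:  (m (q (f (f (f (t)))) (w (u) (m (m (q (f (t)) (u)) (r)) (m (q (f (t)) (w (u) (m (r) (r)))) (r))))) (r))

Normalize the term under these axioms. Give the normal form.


normal form = (q (f (f (f (t)))) (w (u) (m (q (f (t)) (u)) (q (f (t)) (w (u) (r))))))

1. (m (q (f (f (f (t)))) (w (u) (m (m (q (f (t)) (u)) (r)) (m (q (f (t)) (w (u) (m (r) (r)))) (r))))) (r))  →  (q (f (f (f (t)))) (w (u) (m (m (q (f (t)) (u)) (r)) (m (q (f (t)) (w (u) (m (r) (r)))) (r)))))
2. (q (f (f (f (t)))) (w (u) (m (m (q (f (t)) (u)) (r)) (m (q (f (t)) (w (u) (m (r) (r)))) (r)))))  →  (q (f (f (f (t)))) (w (u) (m (q (f (t)) (u)) (m (q (f (t)) (w (u) (m (r) (r)))) (r)))))
3. (q (f (f (f (t)))) (w (u) (m (q (f (t)) (u)) (m (q (f (t)) (w (u) (m (r) (r)))) (r)))))  →  (q (f (f (f (t)))) (w (u) (m (q (f (t)) (u)) (q (f (t)) (w (u) (m (r) (r)))))))
4. (q (f (f (f (t)))) (w (u) (m (q (f (t)) (u)) (q (f (t)) (w (u) (m (r) (r)))))))  →  (q (f (f (f (t)))) (w (u) (m (q (f (t)) (u)) (q (f (t)) (w (u) (r))))))


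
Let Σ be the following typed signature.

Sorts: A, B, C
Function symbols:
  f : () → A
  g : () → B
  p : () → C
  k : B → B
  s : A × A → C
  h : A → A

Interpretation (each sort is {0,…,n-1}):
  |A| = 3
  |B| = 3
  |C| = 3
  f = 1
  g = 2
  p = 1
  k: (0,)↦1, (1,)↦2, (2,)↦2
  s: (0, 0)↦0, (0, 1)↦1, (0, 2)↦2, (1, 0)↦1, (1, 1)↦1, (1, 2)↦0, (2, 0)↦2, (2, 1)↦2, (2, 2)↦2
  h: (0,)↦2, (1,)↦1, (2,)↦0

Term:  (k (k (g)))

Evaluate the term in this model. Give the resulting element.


value = 2

  g = 2
  (k (g)) = k(2,) = 2
  (k (k (g))) = k(2,) = 2


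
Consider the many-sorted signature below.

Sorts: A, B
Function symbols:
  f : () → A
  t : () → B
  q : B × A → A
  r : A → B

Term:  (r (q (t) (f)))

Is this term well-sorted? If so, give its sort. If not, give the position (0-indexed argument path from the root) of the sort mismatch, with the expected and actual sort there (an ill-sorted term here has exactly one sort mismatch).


    (t) : B
    (f) : A
  (q (t) (f)) : A
(r (q (t) (f))) : B

well-sorted; sort = B


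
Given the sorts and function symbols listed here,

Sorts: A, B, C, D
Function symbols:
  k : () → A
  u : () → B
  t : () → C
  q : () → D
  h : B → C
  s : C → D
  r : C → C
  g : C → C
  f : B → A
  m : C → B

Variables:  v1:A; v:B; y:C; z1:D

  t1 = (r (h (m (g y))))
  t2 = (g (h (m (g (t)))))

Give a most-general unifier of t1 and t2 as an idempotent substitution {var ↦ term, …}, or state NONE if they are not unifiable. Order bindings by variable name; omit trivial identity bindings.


NONE (not unifiable)

head clash or occurs-check failure — not unifiable
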